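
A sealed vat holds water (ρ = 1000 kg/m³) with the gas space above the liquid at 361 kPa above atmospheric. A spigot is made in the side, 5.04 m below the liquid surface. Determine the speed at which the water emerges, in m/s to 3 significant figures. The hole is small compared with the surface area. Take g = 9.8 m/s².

Take point 1 at the surface (v₁ ≈ 0) and point 2 at the hole (at atmospheric pressure). Bernoulli: P₁ + ρg h = P_atm + ½ρv₂².
With P₁ − P_atm = 361000 Pa, v₂ = √(2gh + 2ΔP/ρ) = √(2·9.8·5.04 + 2·361000/1000) = 28.6 m/s.

v ≈ 28.6 m/s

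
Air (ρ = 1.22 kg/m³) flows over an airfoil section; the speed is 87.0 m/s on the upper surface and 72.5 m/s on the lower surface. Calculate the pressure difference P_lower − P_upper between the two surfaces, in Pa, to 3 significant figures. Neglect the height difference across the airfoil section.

ΔP ≈ 1410 Pa

The pressure is lower where the speed is higher: ΔP = ½ρ(v_up² − v_low²).
ΔP = ½·1.22·(87.0² − 72.5²) = 1410 Pa.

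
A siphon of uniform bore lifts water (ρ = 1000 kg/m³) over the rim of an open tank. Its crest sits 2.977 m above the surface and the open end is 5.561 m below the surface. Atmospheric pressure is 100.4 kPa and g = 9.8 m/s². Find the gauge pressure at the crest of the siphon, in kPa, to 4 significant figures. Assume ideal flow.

-83.67 kPa

From the surface to the outlet (both open to atmosphere, surface at rest): v = √(2g·h_out) = √(2·9.8·5.561) = 10.44 m/s.
The bore is uniform, so the speed at the crest is the same v. Bernoulli surface→crest: P_atm = P_top + ½ρv² + ρg·h_top.
P_top = 100400 − ½·1000·10.44² − 1000·9.8·2.977 = 16730 Pa. So P_gauge = P_top − P_atm = -83670 Pa.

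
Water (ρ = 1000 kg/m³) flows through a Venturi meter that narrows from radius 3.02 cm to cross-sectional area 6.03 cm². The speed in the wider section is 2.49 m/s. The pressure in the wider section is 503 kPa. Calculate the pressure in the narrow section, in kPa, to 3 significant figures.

P₂ ≈ 436 kPa

The volume flow rate is constant, so v₂ = (A₁/A₂)v₁ = (28.7/6.03)·2.49 = 11.8 m/s.
The pipe is horizontal, so Bernoulli reduces to P₁ + ½ρv₁² = P₂ + ½ρv₂².
P₂ = P₁ − ½ρ(v₂² − v₁²) = 503000 − ½·1000·(11.8² − 2.49²) = 503000 − 66900 = 436000 Pa.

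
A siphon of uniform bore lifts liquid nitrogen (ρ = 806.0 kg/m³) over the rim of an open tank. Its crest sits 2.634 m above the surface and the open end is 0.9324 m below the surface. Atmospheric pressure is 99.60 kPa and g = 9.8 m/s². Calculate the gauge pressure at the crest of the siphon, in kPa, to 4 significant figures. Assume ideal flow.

P_gauge = -28.17 kPa

The outlet speed comes from Torricelli: v = √(2g·0.9324) = 4.275 m/s.
With constant cross-section the crest speed equals v; applying Bernoulli from the surface up to the crest, P_top = P_atm − ½ρv² − ρg·h_top.
P_top = 99600 − ½·806.0·4.275² − 806.0·9.8·2.634 = 71430 Pa. So P_gauge = P_top − P_atm = -28170 Pa.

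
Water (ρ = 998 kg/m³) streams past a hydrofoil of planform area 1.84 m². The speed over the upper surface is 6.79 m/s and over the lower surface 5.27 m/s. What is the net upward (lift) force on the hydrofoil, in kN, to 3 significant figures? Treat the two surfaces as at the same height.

F ≈ 16.8 kN

With equal heights on the two surfaces, Bernoulli gives P_lower − P_upper = ½ρ(v_upper² − v_lower²).
ΔP = ½·998·(6.79² − 5.27²) = 9150 Pa.
Lift = ΔP · A = 9150 × 1.84 = 16800 N.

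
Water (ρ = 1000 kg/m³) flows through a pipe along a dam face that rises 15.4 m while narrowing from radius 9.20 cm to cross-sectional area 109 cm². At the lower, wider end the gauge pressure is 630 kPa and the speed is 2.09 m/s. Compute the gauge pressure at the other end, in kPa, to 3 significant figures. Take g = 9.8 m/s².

Continuity gives A₁v₁ = A₂v₂, so v₂ = (266 cm²)/(109 cm²) × 2.09 m/s = 5.10 m/s.
Applying Bernoulli between the two ends and solving for P₂: P₂ = P₁ + ½ρ(v₁² − v₂²) − ρgΔh.
P₂ = 630000 + ½·1000·(2.09² − 5.10²) − 1000·9.8·(+15.4) = 630000 + (-10800) − (151000) = 468000 Pa.

P₂ ≈ 468 kPa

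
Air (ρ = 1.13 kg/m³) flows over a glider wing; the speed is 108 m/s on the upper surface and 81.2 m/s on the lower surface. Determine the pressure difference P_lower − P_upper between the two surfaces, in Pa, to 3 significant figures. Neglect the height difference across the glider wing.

With negligible Δh, P + ½ρv² is constant, so P_low − P_up = ½ρ(v_up² − v_low²).
ΔP = ½·1.13·(108² − 81.2²) = 2860 Pa.

2860 Pa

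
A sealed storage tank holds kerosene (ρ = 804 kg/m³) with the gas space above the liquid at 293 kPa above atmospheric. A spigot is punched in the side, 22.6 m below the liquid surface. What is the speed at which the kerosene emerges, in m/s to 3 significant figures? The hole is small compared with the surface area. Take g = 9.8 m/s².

v ≈ 34.2 m/s

Take point 1 at the surface (v₁ ≈ 0) and point 2 at the hole (at atmospheric pressure). Bernoulli: P₁ + ρg h = P_atm + ½ρv₂².
With P₁ − P_atm = 293000 Pa, v₂ = √(2gh + 2ΔP/ρ) = √(2·9.8·22.6 + 2·293000/804) = 34.2 m/s.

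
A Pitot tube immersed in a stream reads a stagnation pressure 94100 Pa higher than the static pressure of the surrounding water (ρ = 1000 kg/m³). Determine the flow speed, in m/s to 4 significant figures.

v ≈ 13.72 m/s

At the stagnation point the flow is brought to rest, so Bernoulli gives P_stag − P_static = ½ρv².
v = √(2ΔP/ρ) = √(2·94100/1000) = 13.72 m/s.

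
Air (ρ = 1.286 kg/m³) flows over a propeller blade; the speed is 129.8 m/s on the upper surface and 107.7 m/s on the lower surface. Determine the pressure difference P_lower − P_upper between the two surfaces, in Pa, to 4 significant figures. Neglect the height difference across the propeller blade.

ΔP ≈ 3375 Pa

Bernoulli (same height): P_lower − P_upper = ½ρ(v_upper² − v_lower²).
ΔP = ½·1.286·(129.8² − 107.7²) = 3375 Pa.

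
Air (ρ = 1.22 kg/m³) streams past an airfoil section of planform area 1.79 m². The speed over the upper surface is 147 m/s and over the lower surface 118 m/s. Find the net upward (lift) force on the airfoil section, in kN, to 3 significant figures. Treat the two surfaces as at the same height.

From P + ½ρv² = const at equal height, P_low − P_up = ½ρ(v_up² − v_low²).
ΔP = ½·1.22·(147² − 118²) = 4690 Pa.
Lift = ΔP · A = 4690 × 1.79 = 8390 N.

F ≈ 8.39 kN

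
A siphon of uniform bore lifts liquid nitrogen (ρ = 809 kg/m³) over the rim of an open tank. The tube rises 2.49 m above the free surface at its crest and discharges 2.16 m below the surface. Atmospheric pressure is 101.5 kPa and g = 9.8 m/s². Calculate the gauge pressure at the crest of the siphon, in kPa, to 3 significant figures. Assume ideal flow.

-36.9 kPa

The outlet speed comes from Torricelli: v = √(2g·2.16) = 6.51 m/s.
With constant cross-section the crest speed equals v; applying Bernoulli from the surface up to the crest, P_top = P_atm − ½ρv² − ρg·h_top.
P_top = 101500 − ½·809·6.51² − 809·9.8·2.49 = 64600 Pa. So P_gauge = P_top − P_atm = -36900 Pa.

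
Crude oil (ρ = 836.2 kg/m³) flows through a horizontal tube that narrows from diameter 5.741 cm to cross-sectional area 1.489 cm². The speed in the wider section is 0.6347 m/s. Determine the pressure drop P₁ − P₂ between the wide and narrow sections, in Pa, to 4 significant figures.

Mass conservation (A₁v₁ = A₂v₂) gives v₂ = 0.6347 × 25.89/1.489 = 11.03 m/s.
Along the horizontal streamline, P + ½ρv² is constant.
P₁ − P₂ = ½·836.2·(11.03² − 0.6347²) = ½·836.2·121.3 = 50740 Pa.

ΔP ≈ 50740 Pa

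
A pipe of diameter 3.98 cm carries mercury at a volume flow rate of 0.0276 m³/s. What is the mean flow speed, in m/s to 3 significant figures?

v ≈ 22.2 m/s

Q = 0.0276 m³/s = 0.0276 m³/s.
v = Q/A = 0.0276 / 0.00124 = 22.2 m/s.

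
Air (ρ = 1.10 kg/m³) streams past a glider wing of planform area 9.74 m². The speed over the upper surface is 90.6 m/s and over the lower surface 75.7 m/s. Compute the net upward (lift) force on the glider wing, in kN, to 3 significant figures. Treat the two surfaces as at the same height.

F ≈ 13.3 kN

From P + ½ρv² = const at equal height, P_low − P_up = ½ρ(v_up² − v_low²).
ΔP = ½·1.10·(90.6² − 75.7²) = 1360 Pa.
Lift = ΔP · A = 1360 × 9.74 = 13300 N.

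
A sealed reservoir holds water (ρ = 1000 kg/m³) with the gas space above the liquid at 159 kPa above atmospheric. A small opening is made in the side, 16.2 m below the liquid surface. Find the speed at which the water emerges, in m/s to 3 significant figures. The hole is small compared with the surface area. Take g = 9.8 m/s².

v ≈ 25.2 m/s

Take point 1 at the surface (v₁ ≈ 0) and point 2 at the hole (at atmospheric pressure). Bernoulli: P₁ + ρg h = P_atm + ½ρv₂².
With P₁ − P_atm = 159000 Pa, v₂ = √(2gh + 2ΔP/ρ) = √(2·9.8·16.2 + 2·159000/1000) = 25.2 m/s.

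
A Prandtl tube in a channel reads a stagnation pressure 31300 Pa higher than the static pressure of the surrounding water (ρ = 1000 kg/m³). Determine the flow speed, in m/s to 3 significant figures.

At the stagnation point the flow is brought to rest, so Bernoulli gives P_stag − P_static = ½ρv².
v = √(2ΔP/ρ) = √(2·31300/1000) = 7.91 m/s.

v ≈ 7.91 m/s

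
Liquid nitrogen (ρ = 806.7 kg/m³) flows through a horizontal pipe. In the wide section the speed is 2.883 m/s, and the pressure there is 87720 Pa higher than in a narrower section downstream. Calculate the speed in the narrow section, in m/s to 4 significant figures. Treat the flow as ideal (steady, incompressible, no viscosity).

v₂ ≈ 15.03 m/s

Horizontal Bernoulli: P₁ + ½ρv₁² = P₂ + ½ρv₂², so v₂² = v₁² + 2(P₁ − P₂)/ρ.
v₂ = √(2.883² + 2·87720/806.7) = √(8.312 + 217.5) = 15.03 m/s.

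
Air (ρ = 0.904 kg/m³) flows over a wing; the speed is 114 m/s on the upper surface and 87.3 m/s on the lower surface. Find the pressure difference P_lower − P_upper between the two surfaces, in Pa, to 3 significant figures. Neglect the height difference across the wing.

The pressure is lower where the speed is higher: ΔP = ½ρ(v_up² − v_low²).
ΔP = ½·0.904·(114² − 87.3²) = 2430 Pa.

ΔP ≈ 2430 Pa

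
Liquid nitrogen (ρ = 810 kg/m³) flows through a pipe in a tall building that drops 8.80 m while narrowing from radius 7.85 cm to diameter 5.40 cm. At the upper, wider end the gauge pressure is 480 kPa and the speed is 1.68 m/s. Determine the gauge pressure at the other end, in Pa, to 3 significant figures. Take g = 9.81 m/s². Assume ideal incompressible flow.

P₂ ≈ 469000 Pa

By continuity, v₂ = v₁·A₁/A₂ = 1.68·(194/22.9) = 14.2 m/s.
Energy conservation along the streamline gives P₂ = P₁ − ½ρ(v₂² − v₁²) − ρg(h₂ − h₁).
P₂ = 480000 + ½·810·(1.68² − 14.2²) − 810·9.81·(−8.80) = 480000 + (-80500) − (-69900) = 469000 Pa.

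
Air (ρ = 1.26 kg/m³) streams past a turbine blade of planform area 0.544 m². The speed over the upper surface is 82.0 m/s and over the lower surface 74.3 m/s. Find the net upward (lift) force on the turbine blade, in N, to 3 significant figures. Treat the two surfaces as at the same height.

With equal heights on the two surfaces, Bernoulli gives P_lower − P_upper = ½ρ(v_upper² − v_lower²).
ΔP = ½·1.26·(82.0² − 74.3²) = 758 Pa.
Lift = ΔP · A = 758 × 0.544 = 412 N.

F = 412 N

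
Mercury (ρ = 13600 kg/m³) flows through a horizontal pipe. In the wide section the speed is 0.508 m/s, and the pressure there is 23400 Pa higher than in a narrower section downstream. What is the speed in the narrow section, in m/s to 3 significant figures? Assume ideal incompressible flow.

v₂ = 1.92 m/s

Along the level pipe P + ½ρv² is conserved, hence v₂² = v₁² + 2(P₁ − P₂)/ρ.
v₂ = √(0.508² + 2·23400/13600) = √(0.258 + 3.44) = 1.92 m/s.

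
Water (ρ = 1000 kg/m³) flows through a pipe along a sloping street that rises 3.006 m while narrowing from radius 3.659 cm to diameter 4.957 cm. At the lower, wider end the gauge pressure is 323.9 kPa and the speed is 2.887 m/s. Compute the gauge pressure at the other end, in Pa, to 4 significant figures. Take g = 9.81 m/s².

Mass conservation (A₁v₁ = A₂v₂) gives v₂ = 2.887 × 42.06/19.30 = 6.292 m/s.
Applying Bernoulli between the two ends and solving for P₂: P₂ = P₁ + ½ρ(v₁² − v₂²) − ρgΔh.
P₂ = 323900 + ½·1000·(2.887² − 6.292²) − 1000·9.81·(+3.006) = 323900 + (-15630) − (29490) = 278800 Pa.

P₂ ≈ 278800 Pa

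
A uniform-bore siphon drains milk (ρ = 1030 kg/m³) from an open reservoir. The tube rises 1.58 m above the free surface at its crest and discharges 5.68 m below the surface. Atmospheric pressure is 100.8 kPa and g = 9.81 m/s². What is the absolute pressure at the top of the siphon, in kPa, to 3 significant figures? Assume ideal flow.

The outlet speed comes from Torricelli: v = √(2g·5.68) = 10.6 m/s.
With constant cross-section the crest speed equals v; applying Bernoulli from the surface up to the crest, P_top = P_atm − ½ρv² − ρg·h_top.
P_top = 100800 − ½·1030·10.6² − 1030·9.81·1.58 = 27400 Pa.

P_top = 27.4 kPa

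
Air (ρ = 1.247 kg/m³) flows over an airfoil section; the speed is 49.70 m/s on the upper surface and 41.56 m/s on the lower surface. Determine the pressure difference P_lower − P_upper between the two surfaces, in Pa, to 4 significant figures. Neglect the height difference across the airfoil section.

With negligible Δh, P + ½ρv² is constant, so P_low − P_up = ½ρ(v_up² − v_low²).
ΔP = ½·1.247·(49.70² − 41.56²) = 463.2 Pa.

463.2 Pa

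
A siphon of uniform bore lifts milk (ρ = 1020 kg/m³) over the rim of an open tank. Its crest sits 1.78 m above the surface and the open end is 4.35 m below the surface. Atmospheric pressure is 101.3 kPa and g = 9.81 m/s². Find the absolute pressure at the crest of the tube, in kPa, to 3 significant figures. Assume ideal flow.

P_top ≈ 40.0 kPa

The outlet speed comes from Torricelli: v = √(2g·4.35) = 9.24 m/s.
With constant cross-section the crest speed equals v; applying Bernoulli from the surface up to the crest, P_top = P_atm − ½ρv² − ρg·h_top.
P_top = 101300 − ½·1020·9.24² − 1020·9.81·1.78 = 40000 Pa.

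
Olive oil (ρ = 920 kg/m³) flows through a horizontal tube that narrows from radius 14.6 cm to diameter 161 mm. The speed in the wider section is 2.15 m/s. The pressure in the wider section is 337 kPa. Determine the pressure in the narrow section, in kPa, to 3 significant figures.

316 kPa

By continuity, v₂ = v₁·A₁/A₂ = 2.15·(670/204) = 7.07 m/s.
Along the horizontal streamline, P + ½ρv² is constant.
P₂ = P₁ − ½ρ(v₂² − v₁²) = 337000 − ½·920·(7.07² − 2.15²) = 337000 − 20900 = 316000 Pa.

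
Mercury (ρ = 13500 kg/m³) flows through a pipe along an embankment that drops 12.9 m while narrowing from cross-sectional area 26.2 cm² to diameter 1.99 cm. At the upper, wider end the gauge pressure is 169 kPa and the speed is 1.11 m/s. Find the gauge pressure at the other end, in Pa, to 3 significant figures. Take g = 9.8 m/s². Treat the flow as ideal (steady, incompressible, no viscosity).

1290000 Pa

By continuity, v₂ = v₁·A₁/A₂ = 1.11·(26.2/3.11) = 9.35 m/s.
Energy conservation along the streamline gives P₂ = P₁ − ½ρ(v₂² − v₁²) − ρg(h₂ − h₁).
P₂ = 169000 + ½·13500·(1.11² − 9.35²) − 13500·9.8·(−12.9) = 169000 + (-582000) − (-1710000) = 1290000 Pa.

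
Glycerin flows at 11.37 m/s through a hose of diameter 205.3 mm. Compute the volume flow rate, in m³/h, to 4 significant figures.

Q = A·v = 0.03310 m² × 11.37 m/s = 0.3764 m³/s.
Converting: 0.3764 m³/s × 3600 = 1355 m³/h.

Q = 1355 m³/h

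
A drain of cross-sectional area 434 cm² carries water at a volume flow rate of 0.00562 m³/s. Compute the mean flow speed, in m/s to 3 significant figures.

Q = 0.00562 m³/s = 0.00562 m³/s.
v = Q/A = 0.00562 / 0.0434 = 0.129 m/s.

v = 0.129 m/s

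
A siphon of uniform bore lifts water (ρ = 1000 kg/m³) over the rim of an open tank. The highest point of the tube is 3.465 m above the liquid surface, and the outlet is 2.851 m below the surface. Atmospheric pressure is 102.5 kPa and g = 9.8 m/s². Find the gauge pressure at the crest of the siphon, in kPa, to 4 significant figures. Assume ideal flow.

P_gauge ≈ -61.90 kPa

From the surface to the outlet (both open to atmosphere, surface at rest): v = √(2g·h_out) = √(2·9.8·2.851) = 7.475 m/s.
Continuity keeps v the same throughout the tube; from surface to crest, P_atm + 0 = P_top + ½ρv² + ρg·h_top.
P_top = 102500 − ½·1000·7.475² − 1000·9.8·3.465 = 40600 Pa. So P_gauge = P_top − P_atm = -61900 Pa.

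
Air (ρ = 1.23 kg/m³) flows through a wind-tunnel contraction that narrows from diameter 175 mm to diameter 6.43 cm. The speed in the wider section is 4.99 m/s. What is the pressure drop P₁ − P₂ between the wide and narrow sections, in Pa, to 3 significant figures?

Mass conservation (A₁v₁ = A₂v₂) gives v₂ = 4.99 × 241/32.5 = 37.0 m/s.
Bernoulli (h₁ = h₂): P₁ − P₂ = ½ρ(v₂² − v₁²).
P₁ − P₂ = ½·1.23·(37.0² − 4.99²) = ½·1.23·1340 = 825 Pa.

ΔP ≈ 825 Pa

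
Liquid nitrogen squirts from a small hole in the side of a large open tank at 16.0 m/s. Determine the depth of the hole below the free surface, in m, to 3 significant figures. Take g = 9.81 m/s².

Inverting v = √(2gh) gives h = v² / 2g.
h = 16.0²/(2·9.81) = 256/19.62 = 13.0 m.

h = 13.0 m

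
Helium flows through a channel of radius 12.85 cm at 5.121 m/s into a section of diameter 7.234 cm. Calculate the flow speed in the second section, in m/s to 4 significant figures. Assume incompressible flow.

v₂ ≈ 64.63 m/s

By continuity, v₂ = v₁·A₁/A₂ = 5.121·(518.7/41.10) = 64.63 m/s.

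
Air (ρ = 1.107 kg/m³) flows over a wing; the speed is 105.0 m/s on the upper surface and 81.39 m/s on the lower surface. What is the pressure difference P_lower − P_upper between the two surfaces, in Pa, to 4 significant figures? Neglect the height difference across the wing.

2436 Pa

The pressure is lower where the speed is higher: ΔP = ½ρ(v_up² − v_low²).
ΔP = ½·1.107·(105.0² − 81.39²) = 2436 Pa.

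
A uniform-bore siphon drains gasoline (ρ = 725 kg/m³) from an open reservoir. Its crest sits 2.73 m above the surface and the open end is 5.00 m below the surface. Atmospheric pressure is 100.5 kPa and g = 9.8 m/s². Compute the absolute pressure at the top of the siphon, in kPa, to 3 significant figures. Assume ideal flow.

P_top ≈ 45.6 kPa

The outlet speed comes from Torricelli: v = √(2g·5.00) = 9.90 m/s.
Continuity keeps v the same throughout the tube; from surface to crest, P_atm + 0 = P_top + ½ρv² + ρg·h_top.
P_top = 100500 − ½·725·9.90² − 725·9.8·2.73 = 45600 Pa.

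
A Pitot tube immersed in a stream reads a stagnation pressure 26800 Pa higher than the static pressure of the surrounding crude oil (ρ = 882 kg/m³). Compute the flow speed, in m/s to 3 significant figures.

7.80 m/s

Bernoulli between the free stream and the stagnation point: ½ρv² = P_stag − P_static.
v = √(2ΔP/ρ) = √(2·26800/882) = 7.80 m/s.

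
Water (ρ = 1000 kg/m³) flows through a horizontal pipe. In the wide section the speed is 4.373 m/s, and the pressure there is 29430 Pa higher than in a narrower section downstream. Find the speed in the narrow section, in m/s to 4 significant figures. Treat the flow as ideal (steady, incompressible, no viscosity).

v₂ = 8.831 m/s

Horizontal Bernoulli: P₁ + ½ρv₁² = P₂ + ½ρv₂², so v₂² = v₁² + 2(P₁ − P₂)/ρ.
v₂ = √(4.373² + 2·29430/1000) = √(19.12 + 58.86) = 8.831 m/s.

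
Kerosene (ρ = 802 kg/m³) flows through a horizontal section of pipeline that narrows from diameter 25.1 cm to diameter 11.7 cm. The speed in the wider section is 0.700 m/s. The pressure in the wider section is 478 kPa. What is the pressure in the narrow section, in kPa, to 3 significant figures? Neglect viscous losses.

Continuity gives A₁v₁ = A₂v₂, so v₂ = (495 cm²)/(108 cm²) × 0.700 m/s = 3.22 m/s.
The pipe is horizontal, so Bernoulli reduces to P₁ + ½ρv₁² = P₂ + ½ρv₂².
P₂ = P₁ − ½ρ(v₂² − v₁²) = 478000 − ½·802·(3.22² − 0.700²) = 478000 − 3970 = 474000 Pa.

P₂ ≈ 474 kPa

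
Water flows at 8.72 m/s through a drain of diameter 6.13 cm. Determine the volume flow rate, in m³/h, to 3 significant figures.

Q = A·v = 0.00295 m² × 8.72 m/s = 0.0257 m³/s.
Converting: 0.0257 m³/s × 3600 = 92.6 m³/h.

Q = 92.6 m³/h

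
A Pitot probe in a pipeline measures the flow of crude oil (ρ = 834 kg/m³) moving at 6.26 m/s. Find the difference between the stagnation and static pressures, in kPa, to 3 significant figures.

ΔP ≈ 16.3 kPa

Bernoulli between the free stream and the stagnation point: ½ρv² = P_stag − P_static.
ΔP = ½·834·6.26² = 16300 Pa.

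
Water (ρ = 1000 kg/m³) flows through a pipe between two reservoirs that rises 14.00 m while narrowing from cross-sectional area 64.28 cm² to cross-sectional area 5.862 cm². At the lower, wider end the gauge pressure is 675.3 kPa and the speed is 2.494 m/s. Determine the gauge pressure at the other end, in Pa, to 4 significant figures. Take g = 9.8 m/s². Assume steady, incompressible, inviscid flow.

By continuity, v₂ = v₁·A₁/A₂ = 2.494·(64.28/5.862) = 27.35 m/s.
Energy conservation along the streamline gives P₂ = P₁ − ½ρ(v₂² − v₁²) − ρg(h₂ − h₁).
P₂ = 675300 + ½·1000·(2.494² − 27.35²) − 1000·9.8·(+14.00) = 675300 + (-370800) − (137200) = 167300 Pa.

P₂ ≈ 167300 Pa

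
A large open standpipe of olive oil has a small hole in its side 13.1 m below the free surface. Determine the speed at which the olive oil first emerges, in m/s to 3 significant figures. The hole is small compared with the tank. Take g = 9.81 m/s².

The surface is effectively still and both ends are open, so ½v² = gh and v = √(2·9.81·13.1) = 16.0 m/s.

v ≈ 16.0 m/s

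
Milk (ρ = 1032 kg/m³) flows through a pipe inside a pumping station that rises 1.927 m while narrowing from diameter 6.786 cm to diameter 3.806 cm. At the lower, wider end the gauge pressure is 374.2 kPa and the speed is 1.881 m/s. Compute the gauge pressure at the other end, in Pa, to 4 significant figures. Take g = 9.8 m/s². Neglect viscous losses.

P₂ ≈ 338100 Pa

The volume flow rate is constant, so v₂ = (A₁/A₂)v₁ = (36.17/11.38)·1.881 = 5.980 m/s.
Applying Bernoulli between the two ends and solving for P₂: P₂ = P₁ + ½ρ(v₁² − v₂²) − ρgΔh.
P₂ = 374200 + ½·1032·(1.881² − 5.980²) − 1032·9.8·(+1.927) = 374200 + (-16620) − (19490) = 338100 Pa.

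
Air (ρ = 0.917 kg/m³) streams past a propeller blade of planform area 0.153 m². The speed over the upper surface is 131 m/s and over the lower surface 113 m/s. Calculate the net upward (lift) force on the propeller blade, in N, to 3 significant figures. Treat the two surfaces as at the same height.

With equal heights on the two surfaces, Bernoulli gives P_lower − P_upper = ½ρ(v_upper² − v_lower²).
ΔP = ½·0.917·(131² − 113²) = 2010 Pa.
Lift = ΔP · A = 2010 × 0.153 = 308 N.

F ≈ 308 N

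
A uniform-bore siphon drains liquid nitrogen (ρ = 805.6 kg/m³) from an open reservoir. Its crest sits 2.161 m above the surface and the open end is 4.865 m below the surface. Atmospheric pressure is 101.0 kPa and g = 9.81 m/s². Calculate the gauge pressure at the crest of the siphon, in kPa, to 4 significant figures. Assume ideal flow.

P_gauge ≈ -55.53 kPa

From the surface to the outlet (both open to atmosphere, surface at rest): v = √(2g·h_out) = √(2·9.81·4.865) = 9.770 m/s.
The bore is uniform, so the speed at the crest is the same v. Bernoulli surface→crest: P_atm = P_top + ½ρv² + ρg·h_top.
P_top = 101000 − ½·805.6·9.770² − 805.6·9.81·2.161 = 45470 Pa. So P_gauge = P_top − P_atm = -55530 Pa.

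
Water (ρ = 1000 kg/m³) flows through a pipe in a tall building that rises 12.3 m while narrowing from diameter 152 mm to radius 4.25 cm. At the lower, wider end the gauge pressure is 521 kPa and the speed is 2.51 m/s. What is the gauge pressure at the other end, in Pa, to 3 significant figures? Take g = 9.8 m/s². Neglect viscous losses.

P₂ = 371000 Pa

By continuity, v₂ = v₁·A₁/A₂ = 2.51·(181/56.7) = 8.03 m/s.
Bernoulli: P₁ + ½ρv₁² + ρg h₁ = P₂ + ½ρv₂² + ρg h₂, so P₂ = P₁ + ½ρ(v₁² − v₂²) − ρg(h₂ − h₁).
P₂ = 521000 + ½·1000·(2.51² − 8.03²) − 1000·9.8·(+12.3) = 521000 + (-29100) − (121000) = 371000 Pa.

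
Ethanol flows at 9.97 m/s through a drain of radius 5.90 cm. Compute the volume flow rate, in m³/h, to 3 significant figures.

Q ≈ 393 m³/h

Q = A·v = 0.0109 m² × 9.97 m/s = 0.109 m³/s.
Converting: 0.109 m³/s × 3600 = 393 m³/h.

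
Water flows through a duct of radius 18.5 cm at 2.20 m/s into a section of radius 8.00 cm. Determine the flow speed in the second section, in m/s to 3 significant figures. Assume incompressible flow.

By continuity, v₂ = v₁·A₁/A₂ = 2.20·(1080/201) = 11.8 m/s.

11.8 m/s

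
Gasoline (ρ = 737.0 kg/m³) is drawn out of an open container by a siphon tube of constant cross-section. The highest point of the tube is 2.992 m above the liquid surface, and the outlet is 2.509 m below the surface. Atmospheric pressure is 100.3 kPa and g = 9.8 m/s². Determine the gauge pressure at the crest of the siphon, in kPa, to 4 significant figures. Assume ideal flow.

Bernoulli surface→outlet gives ½v² = g·h_out, so v = √(2·9.8·2.509) = 7.013 m/s.
The bore is uniform, so the speed at the crest is the same v. Bernoulli surface→crest: P_atm = P_top + ½ρv² + ρg·h_top.
P_top = 100300 − ½·737.0·7.013² − 737.0·9.8·2.992 = 60570 Pa. So P_gauge = P_top − P_atm = -39730 Pa.

P_gauge ≈ -39.73 kPa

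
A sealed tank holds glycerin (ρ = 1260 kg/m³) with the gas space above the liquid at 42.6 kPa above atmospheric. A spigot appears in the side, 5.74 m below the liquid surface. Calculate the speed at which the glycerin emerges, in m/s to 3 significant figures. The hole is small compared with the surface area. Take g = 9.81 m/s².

Take point 1 at the surface (v₁ ≈ 0) and point 2 at the hole (at atmospheric pressure). Bernoulli: P₁ + ρg h = P_atm + ½ρv₂².
With P₁ − P_atm = 42600 Pa, v₂ = √(2gh + 2ΔP/ρ) = √(2·9.81·5.74 + 2·42600/1260) = 13.4 m/s.

v ≈ 13.4 m/s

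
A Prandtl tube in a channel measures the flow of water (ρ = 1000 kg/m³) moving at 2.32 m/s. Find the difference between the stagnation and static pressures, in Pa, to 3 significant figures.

At the stagnation point the flow is brought to rest, so Bernoulli gives P_stag − P_static = ½ρv².
ΔP = ½·1000·2.32² = 2690 Pa.

2690 Pa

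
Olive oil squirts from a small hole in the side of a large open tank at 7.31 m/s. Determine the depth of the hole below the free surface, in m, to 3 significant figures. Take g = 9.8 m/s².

Torricelli: v = √(2gh), so h = v²/(2g).
h = 7.31²/(2·9.8) = 53.4/19.60 = 2.73 m.

h ≈ 2.73 m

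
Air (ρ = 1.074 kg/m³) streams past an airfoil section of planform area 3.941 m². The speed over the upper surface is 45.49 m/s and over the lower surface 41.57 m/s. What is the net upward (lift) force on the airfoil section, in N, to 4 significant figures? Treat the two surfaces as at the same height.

722.2 N

With equal heights on the two surfaces, Bernoulli gives P_lower − P_upper = ½ρ(v_upper² − v_lower²).
ΔP = ½·1.074·(45.49² − 41.57²) = 183.3 Pa.
Lift = ΔP · A = 183.3 × 3.941 = 722.2 N.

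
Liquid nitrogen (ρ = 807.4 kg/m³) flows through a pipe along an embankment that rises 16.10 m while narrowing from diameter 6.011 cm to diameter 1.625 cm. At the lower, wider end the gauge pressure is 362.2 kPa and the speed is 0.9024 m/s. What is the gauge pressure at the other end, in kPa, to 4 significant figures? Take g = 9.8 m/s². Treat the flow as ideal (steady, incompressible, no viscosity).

Mass conservation (A₁v₁ = A₂v₂) gives v₂ = 0.9024 × 28.38/2.074 = 12.35 m/s.
Applying Bernoulli between the two ends and solving for P₂: P₂ = P₁ + ½ρ(v₁² − v₂²) − ρgΔh.
P₂ = 362200 + ½·807.4·(0.9024² − 12.35²) − 807.4·9.8·(+16.10) = 362200 + (-61220) − (127400) = 173600 Pa.

P₂ ≈ 173.6 kPa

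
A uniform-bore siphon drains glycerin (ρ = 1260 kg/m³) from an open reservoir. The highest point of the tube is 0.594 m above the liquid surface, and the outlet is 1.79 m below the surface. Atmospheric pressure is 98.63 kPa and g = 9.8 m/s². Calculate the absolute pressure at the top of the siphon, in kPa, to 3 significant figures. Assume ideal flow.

P_top ≈ 69.2 kPa

Bernoulli surface→outlet gives ½v² = g·h_out, so v = √(2·9.8·1.79) = 5.92 m/s.
Continuity keeps v the same throughout the tube; from surface to crest, P_atm + 0 = P_top + ½ρv² + ρg·h_top.
P_top = 98630 − ½·1260·5.92² − 1260·9.8·0.594 = 69200 Pa.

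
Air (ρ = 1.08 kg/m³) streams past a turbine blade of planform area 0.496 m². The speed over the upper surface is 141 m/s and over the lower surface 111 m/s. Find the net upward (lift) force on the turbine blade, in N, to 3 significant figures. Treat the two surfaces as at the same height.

2020 N

From P + ½ρv² = const at equal height, P_low − P_up = ½ρ(v_up² − v_low²).
ΔP = ½·1.08·(141² − 111²) = 4080 Pa.
Lift = ΔP · A = 4080 × 0.496 = 2020 N.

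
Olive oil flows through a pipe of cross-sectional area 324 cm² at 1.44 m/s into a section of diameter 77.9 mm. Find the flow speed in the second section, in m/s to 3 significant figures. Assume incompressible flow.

The volume flow rate is constant, so v₂ = (A₁/A₂)v₁ = (324/47.7)·1.44 = 9.79 m/s.

v₂ ≈ 9.79 m/s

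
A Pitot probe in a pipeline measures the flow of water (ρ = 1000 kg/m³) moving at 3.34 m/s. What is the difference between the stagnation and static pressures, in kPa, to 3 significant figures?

At the stagnation point the flow is brought to rest, so Bernoulli gives P_stag − P_static = ½ρv².
ΔP = ½·1000·3.34² = 5580 Pa.

ΔP ≈ 5.58 kPa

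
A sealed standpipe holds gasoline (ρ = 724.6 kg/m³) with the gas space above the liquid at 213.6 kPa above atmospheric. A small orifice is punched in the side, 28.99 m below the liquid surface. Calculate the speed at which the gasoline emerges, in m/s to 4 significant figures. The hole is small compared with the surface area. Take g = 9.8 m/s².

Take point 1 at the surface (v₁ ≈ 0) and point 2 at the hole (at atmospheric pressure). Bernoulli: P₁ + ρg h = P_atm + ½ρv₂².
With P₁ − P_atm = 213600 Pa, v₂ = √(2gh + 2ΔP/ρ) = √(2·9.8·28.99 + 2·213600/724.6) = 34.03 m/s.

34.03 m/s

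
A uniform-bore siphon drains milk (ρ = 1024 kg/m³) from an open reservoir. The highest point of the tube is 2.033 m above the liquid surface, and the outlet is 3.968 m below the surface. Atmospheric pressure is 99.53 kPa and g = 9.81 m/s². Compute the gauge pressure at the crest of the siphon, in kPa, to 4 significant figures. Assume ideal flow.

P_gauge = -60.28 kPa

From the surface to the outlet (both open to atmosphere, surface at rest): v = √(2g·h_out) = √(2·9.81·3.968) = 8.823 m/s.
Continuity keeps v the same throughout the tube; from surface to crest, P_atm + 0 = P_top + ½ρv² + ρg·h_top.
P_top = 99530 − ½·1024·8.823² − 1024·9.81·2.033 = 39250 Pa. So P_gauge = P_top − P_atm = -60280 Pa.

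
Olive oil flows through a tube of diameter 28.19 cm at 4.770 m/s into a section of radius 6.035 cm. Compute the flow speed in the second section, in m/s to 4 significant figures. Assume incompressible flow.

By continuity, v₂ = v₁·A₁/A₂ = 4.770·(624.1/114.4) = 26.02 m/s.

v₂ = 26.02 m/s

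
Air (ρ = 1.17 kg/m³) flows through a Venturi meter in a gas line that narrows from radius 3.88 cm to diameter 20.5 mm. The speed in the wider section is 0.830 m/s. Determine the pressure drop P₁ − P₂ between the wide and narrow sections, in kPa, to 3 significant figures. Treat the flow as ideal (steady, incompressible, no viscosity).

ΔP = 0.0823 kPa

Mass conservation (A₁v₁ = A₂v₂) gives v₂ = 0.830 × 47.3/3.30 = 11.9 m/s.
The pipe is horizontal, so Bernoulli reduces to P₁ + ½ρv₁² = P₂ + ½ρv₂².
P₁ − P₂ = ½·1.17·(11.9² − 0.830²) = ½·1.17·141 = 82.3 Pa.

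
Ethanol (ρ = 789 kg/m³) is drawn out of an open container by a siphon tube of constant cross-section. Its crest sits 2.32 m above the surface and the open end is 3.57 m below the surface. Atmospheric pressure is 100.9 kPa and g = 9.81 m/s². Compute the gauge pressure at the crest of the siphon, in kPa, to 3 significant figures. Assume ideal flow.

P_gauge ≈ -45.6 kPa

Bernoulli surface→outlet gives ½v² = g·h_out, so v = √(2·9.81·3.57) = 8.37 m/s.
With constant cross-section the crest speed equals v; applying Bernoulli from the surface up to the crest, P_top = P_atm − ½ρv² − ρg·h_top.
P_top = 100900 − ½·789·8.37² − 789·9.81·2.32 = 55300 Pa. So P_gauge = P_top − P_atm = -45600 Pa.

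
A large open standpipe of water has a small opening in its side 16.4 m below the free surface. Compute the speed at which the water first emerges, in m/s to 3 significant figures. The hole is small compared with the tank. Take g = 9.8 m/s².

17.9 m/s

Bernoulli from surface to hole (P equal, v_surface ≈ 0): v = √(2gh) = √(2×9.8×16.4) = 17.9 m/s.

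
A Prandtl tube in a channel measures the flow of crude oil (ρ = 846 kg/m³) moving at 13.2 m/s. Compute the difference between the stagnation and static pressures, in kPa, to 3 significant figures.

At the stagnation point the flow is brought to rest, so Bernoulli gives P_stag − P_static = ½ρv².
ΔP = ½·846·13.2² = 73700 Pa.

ΔP = 73.7 kPa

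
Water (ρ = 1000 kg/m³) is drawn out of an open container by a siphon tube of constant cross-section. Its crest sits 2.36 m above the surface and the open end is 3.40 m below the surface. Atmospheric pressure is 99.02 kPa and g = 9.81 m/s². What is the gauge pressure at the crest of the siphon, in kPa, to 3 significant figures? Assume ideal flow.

P_gauge ≈ -56.5 kPa

The outlet speed comes from Torricelli: v = √(2g·3.40) = 8.17 m/s.
Continuity keeps v the same throughout the tube; from surface to crest, P_atm + 0 = P_top + ½ρv² + ρg·h_top.
P_top = 99020 − ½·1000·8.17² − 1000·9.81·2.36 = 42500 Pa. So P_gauge = P_top − P_atm = -56500 Pa.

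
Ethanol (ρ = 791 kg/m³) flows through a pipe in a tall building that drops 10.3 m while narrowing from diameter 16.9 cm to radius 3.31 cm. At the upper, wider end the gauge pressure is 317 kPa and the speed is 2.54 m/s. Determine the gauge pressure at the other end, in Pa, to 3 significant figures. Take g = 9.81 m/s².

Mass conservation (A₁v₁ = A₂v₂) gives v₂ = 2.54 × 224/34.4 = 16.6 m/s.
Applying Bernoulli between the two ends and solving for P₂: P₂ = P₁ + ½ρ(v₁² − v₂²) − ρgΔh.
P₂ = 317000 + ½·791·(2.54² − 16.6²) − 791·9.81·(−10.3) = 317000 + (-106000) − (-79900) = 291000 Pa.

P₂ = 291000 Pa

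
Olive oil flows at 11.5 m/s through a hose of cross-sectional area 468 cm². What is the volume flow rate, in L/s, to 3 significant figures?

Q = A·v = 0.0468 m² × 11.5 m/s = 0.538 m³/s.
Converting: 0.538 m³/s × 1000 = 538 L/s.

538 L/s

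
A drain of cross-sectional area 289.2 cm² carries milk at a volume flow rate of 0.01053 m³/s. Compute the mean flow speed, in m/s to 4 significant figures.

Q = 0.01053 m³/s = 0.01053 m³/s.
v = Q/A = 0.01053 / 0.02892 = 0.3641 m/s.

v = 0.3641 m/s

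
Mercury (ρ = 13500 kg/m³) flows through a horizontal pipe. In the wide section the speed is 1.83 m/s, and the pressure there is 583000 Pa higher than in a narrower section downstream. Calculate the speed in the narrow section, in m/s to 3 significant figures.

With h₁ = h₂, rearranging Bernoulli gives v₂ = √(v₁² + 2ΔP/ρ).
v₂ = √(1.83² + 2·583000/13500) = √(3.35 + 86.4) = 9.47 m/s.

9.47 m/s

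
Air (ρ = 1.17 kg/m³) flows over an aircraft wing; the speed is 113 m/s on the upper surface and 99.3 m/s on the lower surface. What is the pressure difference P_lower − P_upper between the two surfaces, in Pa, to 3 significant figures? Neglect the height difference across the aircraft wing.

The pressure is lower where the speed is higher: ΔP = ½ρ(v_up² − v_low²).
ΔP = ½·1.17·(113² − 99.3²) = 1700 Pa.

ΔP = 1700 Pa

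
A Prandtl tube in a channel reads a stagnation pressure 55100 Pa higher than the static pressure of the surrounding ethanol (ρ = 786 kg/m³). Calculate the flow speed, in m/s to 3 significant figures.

v ≈ 11.8 m/s

The dynamic pressure equals the rise in static pressure at the stagnation point: ΔP = ½ρv².
v = √(2ΔP/ρ) = √(2·55100/786) = 11.8 m/s.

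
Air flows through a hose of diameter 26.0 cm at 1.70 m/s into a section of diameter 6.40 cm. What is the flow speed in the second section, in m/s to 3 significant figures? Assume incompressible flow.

28.1 m/s

By continuity, v₂ = v₁·A₁/A₂ = 1.70·(531/32.2) = 28.1 m/s.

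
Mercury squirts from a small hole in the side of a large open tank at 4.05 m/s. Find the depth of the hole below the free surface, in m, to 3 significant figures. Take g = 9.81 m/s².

Torricelli: v = √(2gh), so h = v²/(2g).
h = 4.05²/(2·9.81) = 16.4/19.62 = 0.836 m.

0.836 m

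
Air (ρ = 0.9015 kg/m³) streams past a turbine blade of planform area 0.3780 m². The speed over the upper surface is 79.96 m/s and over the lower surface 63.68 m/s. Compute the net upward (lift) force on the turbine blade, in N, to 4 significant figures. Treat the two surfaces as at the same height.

F ≈ 398.4 N

The faster flow above has the lower pressure; Bernoulli (same height) gives ΔP = ½ρ(v_up² − v_low²).
ΔP = ½·0.9015·(79.96² − 63.68²) = 1054 Pa.
Lift = ΔP · A = 1054 × 0.3780 = 398.4 N.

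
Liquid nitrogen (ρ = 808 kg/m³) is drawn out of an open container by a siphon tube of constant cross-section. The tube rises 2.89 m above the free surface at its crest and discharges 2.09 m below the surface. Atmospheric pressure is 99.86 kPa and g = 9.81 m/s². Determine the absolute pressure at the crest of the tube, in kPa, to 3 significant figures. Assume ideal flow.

The outlet speed comes from Torricelli: v = √(2g·2.09) = 6.40 m/s.
Continuity keeps v the same throughout the tube; from surface to crest, P_atm + 0 = P_top + ½ρv² + ρg·h_top.
P_top = 99860 − ½·808·6.40² − 808·9.81·2.89 = 60400 Pa.

P_top ≈ 60.4 kPa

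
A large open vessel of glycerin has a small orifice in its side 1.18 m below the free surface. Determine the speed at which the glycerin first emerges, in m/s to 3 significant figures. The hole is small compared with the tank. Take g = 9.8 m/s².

v = 4.81 m/s

With the surface at rest and both surface and jet at atmospheric pressure, Bernoulli gives ρg h = ½ρv², so v = √(2gh) = √(2·9.8·1.18) = 4.81 m/s.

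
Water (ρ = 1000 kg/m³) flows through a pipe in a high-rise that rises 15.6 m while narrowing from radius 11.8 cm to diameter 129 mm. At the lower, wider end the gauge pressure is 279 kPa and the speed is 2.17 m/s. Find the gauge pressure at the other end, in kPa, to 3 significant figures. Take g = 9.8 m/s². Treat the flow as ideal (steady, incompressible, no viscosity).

The volume flow rate is constant, so v₂ = (A₁/A₂)v₁ = (437/131)·2.17 = 7.26 m/s.
Bernoulli: P₁ + ½ρv₁² + ρg h₁ = P₂ + ½ρv₂² + ρg h₂, so P₂ = P₁ + ½ρ(v₁² − v₂²) − ρg(h₂ − h₁).
P₂ = 279000 + ½·1000·(2.17² − 7.26²) − 1000·9.8·(+15.6) = 279000 + (-24000) − (153000) = 102000 Pa.

102 kPa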